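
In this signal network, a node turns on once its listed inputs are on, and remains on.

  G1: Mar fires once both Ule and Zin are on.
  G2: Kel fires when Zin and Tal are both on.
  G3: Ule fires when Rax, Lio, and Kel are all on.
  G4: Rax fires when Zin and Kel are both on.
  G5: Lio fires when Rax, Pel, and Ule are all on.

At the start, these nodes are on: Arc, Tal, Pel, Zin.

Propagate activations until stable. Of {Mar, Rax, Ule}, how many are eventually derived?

G2: Zin and Tal on → Kel on.
G4: Zin and Kel on → Rax on.
Mar would need Ule and Zin (G1), but Ule never turns on.
Rax: reached.
Ule would need Rax, Lio, and Kel (G3), but Lio never turns on.
Reached: Rax — 1 of the 3.

1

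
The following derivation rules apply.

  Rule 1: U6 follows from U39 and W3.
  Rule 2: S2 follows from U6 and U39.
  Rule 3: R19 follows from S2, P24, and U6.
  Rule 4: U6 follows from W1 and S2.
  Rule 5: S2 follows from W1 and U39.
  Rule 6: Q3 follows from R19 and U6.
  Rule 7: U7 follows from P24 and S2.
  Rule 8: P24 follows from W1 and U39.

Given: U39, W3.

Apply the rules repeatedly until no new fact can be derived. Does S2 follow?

From U39 and W3, Rule 1 gives U6.
From U6 and U39, Rule 2 gives S2.

Yes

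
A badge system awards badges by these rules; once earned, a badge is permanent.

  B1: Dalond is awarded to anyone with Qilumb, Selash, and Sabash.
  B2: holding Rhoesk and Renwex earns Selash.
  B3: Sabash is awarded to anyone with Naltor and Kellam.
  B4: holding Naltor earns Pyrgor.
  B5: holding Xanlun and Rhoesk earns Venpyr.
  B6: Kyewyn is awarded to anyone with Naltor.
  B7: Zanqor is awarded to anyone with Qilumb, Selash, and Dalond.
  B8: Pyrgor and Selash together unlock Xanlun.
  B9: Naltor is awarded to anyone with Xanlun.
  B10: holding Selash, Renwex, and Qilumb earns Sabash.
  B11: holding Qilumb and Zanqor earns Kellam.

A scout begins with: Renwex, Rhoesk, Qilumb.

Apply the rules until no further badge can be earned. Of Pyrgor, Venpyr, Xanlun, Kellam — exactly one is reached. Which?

With Rhoesk and Renwex, Selash is earned (B2).
With Selash, Renwex, and Qilumb, Sabash is earned (B10).
With Qilumb, Selash, and Sabash, Dalond is earned (B1).
With Qilumb, Selash, and Dalond, Zanqor is earned (B7).
With Qilumb and Zanqor, Kellam is earned (B11).
Xanlun would need Pyrgor and Selash (B8), but Pyrgor is never earned. Pyrgor would need Naltor (B4), but Naltor is never earned. Venpyr would need Xanlun and Rhoesk (B5), but Xanlun is never earned.

Kellam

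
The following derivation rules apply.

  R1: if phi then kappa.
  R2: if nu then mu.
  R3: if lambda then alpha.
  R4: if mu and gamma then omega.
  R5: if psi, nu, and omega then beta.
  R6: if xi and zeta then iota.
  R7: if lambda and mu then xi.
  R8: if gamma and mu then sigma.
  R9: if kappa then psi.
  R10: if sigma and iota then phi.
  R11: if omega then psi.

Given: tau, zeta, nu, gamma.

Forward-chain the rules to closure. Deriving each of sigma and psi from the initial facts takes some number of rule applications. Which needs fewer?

sigma

sigma: nu holds, so mu follows (R2). gamma and mu hold, so sigma follows (R8). [2 rule applications]
psi: From nu, R2 gives mu. From mu and gamma, R4 gives omega. omega holds, so psi follows (R11). [3 rule applications]
sigma needs fewer.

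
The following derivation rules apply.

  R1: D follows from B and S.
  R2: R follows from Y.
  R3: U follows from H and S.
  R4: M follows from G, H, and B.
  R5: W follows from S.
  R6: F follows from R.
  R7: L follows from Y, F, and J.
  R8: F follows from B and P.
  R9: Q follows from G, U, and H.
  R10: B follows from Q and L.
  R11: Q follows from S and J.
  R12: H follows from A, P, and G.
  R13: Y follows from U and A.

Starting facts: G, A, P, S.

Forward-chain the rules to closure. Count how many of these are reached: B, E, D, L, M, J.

0

B would need Q and L (R10), but L is never established.
No rule produces E, and it is not given.
D would need B and S (R1), but B is never established.
L would need Y, F, and J (R7), but J is never established.
M would need G, H, and B (R4), but B is never established.
No rule produces J, and it is not given.
None of the 6 are reached.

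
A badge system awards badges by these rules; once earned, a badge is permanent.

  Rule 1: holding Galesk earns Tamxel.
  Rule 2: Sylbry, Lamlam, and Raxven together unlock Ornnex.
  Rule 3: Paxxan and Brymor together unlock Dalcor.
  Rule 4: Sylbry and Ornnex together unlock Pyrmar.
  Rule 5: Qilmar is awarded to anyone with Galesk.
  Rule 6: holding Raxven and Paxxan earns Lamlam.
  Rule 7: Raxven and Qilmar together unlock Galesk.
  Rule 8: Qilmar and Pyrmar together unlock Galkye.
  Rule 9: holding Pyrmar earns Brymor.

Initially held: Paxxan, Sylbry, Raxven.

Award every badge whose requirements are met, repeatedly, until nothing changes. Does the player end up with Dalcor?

Yes

With Raxven and Paxxan, Lamlam is earned (Rule 6).
With Sylbry, Lamlam, and Raxven, Ornnex is earned (Rule 2).
With Sylbry and Ornnex, Pyrmar is earned (Rule 4).
With Pyrmar, Brymor is earned (Rule 9).
With Paxxan and Brymor, Dalcor is earned (Rule 3).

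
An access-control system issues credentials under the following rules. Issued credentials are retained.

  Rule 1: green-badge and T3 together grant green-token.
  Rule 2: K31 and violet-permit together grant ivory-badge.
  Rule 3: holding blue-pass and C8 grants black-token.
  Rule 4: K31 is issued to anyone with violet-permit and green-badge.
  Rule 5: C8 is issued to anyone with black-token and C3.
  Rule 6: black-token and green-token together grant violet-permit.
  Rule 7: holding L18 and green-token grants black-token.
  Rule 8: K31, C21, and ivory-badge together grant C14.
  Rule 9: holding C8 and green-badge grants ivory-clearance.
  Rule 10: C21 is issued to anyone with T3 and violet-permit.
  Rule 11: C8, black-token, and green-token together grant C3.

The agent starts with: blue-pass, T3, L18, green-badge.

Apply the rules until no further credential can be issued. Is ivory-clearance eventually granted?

ivory-clearance would need C8 and green-badge (Rule 9), but C8 is never granted.

No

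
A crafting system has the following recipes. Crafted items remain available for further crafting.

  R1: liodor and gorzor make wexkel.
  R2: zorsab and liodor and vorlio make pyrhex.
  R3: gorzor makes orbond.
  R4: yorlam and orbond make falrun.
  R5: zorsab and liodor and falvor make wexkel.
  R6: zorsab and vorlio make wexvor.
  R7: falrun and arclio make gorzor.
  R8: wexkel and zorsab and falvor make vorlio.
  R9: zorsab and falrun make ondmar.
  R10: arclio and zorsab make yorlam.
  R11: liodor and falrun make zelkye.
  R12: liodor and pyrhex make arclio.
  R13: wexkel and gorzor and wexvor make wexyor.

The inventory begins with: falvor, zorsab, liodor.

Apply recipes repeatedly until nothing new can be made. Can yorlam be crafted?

Yes

zorsab and liodor and falvor → wexkel (R5).
wexkel and zorsab and falvor → vorlio (R8).
zorsab and liodor and vorlio → pyrhex (R2).
Using R12, liodor and pyrhex make arclio.
arclio and zorsab → yorlam (R10).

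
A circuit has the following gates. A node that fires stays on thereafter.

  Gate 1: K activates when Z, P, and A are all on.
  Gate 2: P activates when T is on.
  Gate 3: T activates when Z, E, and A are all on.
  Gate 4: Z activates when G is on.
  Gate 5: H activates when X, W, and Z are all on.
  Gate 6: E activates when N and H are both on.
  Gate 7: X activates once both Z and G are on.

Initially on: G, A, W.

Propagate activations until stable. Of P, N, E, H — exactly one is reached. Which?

G is on, so Z activates (Gate 4).
Gate 7: Z and G on → X on.
X, W, and Z are on, so H activates (Gate 5).
E would need N and H (Gate 6), but N never turns on. No rule produces N, and it is not given. P would need T (Gate 2), but T never turns on.

H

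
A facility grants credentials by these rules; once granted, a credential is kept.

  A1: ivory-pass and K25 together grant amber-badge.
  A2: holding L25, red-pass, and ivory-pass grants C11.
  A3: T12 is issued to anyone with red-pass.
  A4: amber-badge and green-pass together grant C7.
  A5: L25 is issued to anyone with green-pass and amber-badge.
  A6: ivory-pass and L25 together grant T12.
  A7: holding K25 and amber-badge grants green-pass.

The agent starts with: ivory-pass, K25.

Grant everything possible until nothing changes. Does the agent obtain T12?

Holding ivory-pass and K25 grants amber-badge (A1).
Holding K25 and amber-badge grants green-pass (A7).
Holding green-pass and amber-badge grants L25 (A5).
Holding ivory-pass and L25 grants T12 (A6).

Yes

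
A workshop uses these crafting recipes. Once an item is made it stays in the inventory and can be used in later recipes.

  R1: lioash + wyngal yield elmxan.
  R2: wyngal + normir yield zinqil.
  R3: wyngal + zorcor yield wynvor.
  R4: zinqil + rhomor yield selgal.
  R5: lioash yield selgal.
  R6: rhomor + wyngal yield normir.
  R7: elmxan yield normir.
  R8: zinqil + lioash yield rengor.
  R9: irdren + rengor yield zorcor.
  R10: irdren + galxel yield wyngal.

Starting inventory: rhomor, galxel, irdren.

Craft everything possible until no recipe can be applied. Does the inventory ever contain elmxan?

No

elmxan would need lioash and wyngal (R1), but lioash is never obtained.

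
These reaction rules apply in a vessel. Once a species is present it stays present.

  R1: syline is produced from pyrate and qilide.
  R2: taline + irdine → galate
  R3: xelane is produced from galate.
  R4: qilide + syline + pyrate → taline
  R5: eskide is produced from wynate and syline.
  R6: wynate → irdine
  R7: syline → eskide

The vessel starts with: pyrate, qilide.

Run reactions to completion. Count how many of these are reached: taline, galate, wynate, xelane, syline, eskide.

3

pyrate and qilide present → syline forms (R1).
qilide, syline, and pyrate present → taline forms (R4).
syline present → eskide forms (R7).
taline: reached.
galate would need taline and irdine (R2), but irdine never forms.
No rule produces wynate, and it is not given.
xelane would need galate (R3), but galate never forms.
syline: reached.
eskide: reached.
Reached: taline, syline, and eskide — 3 of the 6.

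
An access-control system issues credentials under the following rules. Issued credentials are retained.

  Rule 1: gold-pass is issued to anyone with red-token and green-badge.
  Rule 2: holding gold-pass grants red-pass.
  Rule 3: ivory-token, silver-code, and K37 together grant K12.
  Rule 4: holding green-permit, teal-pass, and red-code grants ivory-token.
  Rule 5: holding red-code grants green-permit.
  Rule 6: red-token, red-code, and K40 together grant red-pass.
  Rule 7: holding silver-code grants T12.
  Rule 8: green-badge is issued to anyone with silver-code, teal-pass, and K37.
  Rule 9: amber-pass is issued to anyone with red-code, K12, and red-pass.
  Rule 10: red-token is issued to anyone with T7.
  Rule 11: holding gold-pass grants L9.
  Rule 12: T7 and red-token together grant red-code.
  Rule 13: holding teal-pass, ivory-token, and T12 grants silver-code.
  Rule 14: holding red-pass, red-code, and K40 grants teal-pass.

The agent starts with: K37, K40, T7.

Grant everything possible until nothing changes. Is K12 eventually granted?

K12 would need ivory-token, silver-code, and K37 (Rule 3), but silver-code is never granted.

No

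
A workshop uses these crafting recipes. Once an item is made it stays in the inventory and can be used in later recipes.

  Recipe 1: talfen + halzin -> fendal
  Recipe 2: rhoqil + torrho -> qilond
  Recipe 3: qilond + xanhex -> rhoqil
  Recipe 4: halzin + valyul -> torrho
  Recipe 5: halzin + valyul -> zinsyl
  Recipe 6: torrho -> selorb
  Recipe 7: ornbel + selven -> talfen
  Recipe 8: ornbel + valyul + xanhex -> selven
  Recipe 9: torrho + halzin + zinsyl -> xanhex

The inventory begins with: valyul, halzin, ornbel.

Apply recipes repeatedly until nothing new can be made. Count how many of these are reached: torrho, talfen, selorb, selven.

Using Recipe 5, halzin and valyul make zinsyl.
Using Recipe 4, halzin and valyul make torrho.
torrho + halzin + zinsyl -> xanhex (Recipe 9).
Using Recipe 6, torrho makes selorb.
Using Recipe 8, ornbel, valyul, and xanhex make selven.
ornbel + selven -> talfen (Recipe 7).
torrho: reached.
talfen: reached.
selorb: reached.
selven: reached.
All 4 are reached.

4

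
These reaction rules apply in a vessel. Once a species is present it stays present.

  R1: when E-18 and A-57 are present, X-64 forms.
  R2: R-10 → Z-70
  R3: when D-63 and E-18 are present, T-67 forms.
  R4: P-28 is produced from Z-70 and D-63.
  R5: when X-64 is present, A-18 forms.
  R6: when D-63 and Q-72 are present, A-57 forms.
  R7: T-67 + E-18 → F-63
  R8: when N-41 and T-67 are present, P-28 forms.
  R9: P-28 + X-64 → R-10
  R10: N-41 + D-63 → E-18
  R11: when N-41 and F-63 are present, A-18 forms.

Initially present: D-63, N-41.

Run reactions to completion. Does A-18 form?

N-41 and D-63 present → E-18 forms (R10).
D-63 and E-18 present → T-67 forms (R3).
T-67 and E-18 present → F-63 forms (R7).
N-41 and F-63 present → A-18 forms (R11).

Yes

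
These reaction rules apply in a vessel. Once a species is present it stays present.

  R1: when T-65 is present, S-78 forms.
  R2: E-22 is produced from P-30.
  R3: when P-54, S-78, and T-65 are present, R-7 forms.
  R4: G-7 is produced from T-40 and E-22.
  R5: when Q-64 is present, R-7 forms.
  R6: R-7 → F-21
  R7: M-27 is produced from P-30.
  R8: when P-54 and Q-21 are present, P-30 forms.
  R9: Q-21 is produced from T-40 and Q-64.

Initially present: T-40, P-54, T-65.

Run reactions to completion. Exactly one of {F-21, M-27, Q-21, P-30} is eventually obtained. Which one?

T-65 present → S-78 forms (R1).
P-54, S-78, and T-65 present → R-7 forms (R3).
R-7 present → F-21 forms (R6).
M-27 would need P-30 (R7), but P-30 never forms. P-30 would need P-54 and Q-21 (R8), but Q-21 never forms. Q-21 would need T-40 and Q-64 (R9), but Q-64 never forms.

F-21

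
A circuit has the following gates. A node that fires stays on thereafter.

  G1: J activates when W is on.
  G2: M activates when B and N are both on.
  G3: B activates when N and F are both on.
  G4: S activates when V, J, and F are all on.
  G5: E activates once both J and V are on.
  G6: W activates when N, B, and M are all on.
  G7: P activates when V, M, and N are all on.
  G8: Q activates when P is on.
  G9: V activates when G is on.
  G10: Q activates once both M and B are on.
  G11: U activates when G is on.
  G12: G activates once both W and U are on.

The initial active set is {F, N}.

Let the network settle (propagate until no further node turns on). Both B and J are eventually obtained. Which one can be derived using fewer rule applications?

B

B: N and F are on, so B activates (G3). [1 rule application]
J: N and F are on, so B activates (G3). B and N are on, so M activates (G2). G6: N, B, and M on → W on. W is on, so J activates (G1). [4 rule applications]
B needs fewer.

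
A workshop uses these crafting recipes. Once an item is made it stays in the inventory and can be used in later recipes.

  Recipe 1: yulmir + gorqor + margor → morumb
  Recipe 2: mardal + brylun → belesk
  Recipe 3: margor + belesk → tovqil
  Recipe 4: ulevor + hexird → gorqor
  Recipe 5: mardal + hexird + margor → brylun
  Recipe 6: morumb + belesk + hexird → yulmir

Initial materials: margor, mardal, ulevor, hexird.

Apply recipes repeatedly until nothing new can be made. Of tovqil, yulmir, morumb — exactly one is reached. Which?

tovqil

Using Recipe 5, mardal, hexird, and margor make brylun.
Using Recipe 2, mardal and brylun make belesk.
margor + belesk → tovqil (Recipe 3).
morumb would need yulmir, gorqor, and margor (Recipe 1), but yulmir is never obtained. yulmir would need morumb, belesk, and hexird (Recipe 6), but morumb is never obtained.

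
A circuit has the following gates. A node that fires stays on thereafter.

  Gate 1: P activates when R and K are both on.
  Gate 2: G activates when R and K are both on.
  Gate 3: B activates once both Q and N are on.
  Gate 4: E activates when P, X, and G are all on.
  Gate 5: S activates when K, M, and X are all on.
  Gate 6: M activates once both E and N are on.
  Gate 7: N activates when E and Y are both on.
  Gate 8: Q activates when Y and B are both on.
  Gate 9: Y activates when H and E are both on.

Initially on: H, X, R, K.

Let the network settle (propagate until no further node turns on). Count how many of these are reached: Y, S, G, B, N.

Gate 2: R and K on → G on.
Gate 1: R and K on → P on.
P, X, and G are on, so E activates (Gate 4).
H and E are on, so Y activates (Gate 9).
E and Y are on, so N activates (Gate 7).
Gate 6: E and N on → M on.
K, M, and X are on, so S activates (Gate 5).
Y: reached.
S: reached.
G: reached.
B would need Q and N (Gate 3), but Q never turns on.
N: reached.
Reached: Y, S, G, and N — 4 of the 5.

4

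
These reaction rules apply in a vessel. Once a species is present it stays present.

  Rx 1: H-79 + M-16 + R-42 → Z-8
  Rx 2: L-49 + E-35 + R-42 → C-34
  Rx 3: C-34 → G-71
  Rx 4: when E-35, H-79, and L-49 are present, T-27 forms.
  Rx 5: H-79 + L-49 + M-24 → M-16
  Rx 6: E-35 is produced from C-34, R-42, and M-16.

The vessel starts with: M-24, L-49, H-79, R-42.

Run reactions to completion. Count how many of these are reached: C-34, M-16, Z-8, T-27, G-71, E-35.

H-79, L-49, and M-24 present → M-16 forms (Rx 5).
H-79, M-16, and R-42 present → Z-8 forms (Rx 1).
C-34 would need L-49, E-35, and R-42 (Rx 2), but E-35 never forms.
M-16: reached.
Z-8: reached.
T-27 would need E-35, H-79, and L-49 (Rx 4), but E-35 never forms.
G-71 would need C-34 (Rx 3), but C-34 never forms.
E-35 would need C-34, R-42, and M-16 (Rx 6), but C-34 never forms.
Reached: M-16 and Z-8 — 2 of the 6.

2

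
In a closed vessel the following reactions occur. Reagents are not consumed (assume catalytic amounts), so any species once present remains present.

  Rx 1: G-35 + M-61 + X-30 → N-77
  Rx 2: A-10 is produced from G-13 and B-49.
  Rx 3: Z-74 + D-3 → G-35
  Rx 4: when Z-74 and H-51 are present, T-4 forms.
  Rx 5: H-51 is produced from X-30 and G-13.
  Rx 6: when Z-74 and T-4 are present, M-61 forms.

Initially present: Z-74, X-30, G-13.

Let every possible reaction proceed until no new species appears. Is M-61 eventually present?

Yes

X-30 and G-13 present → H-51 forms (Rx 5).
Z-74 and H-51 present → T-4 forms (Rx 4).
Z-74 and T-4 present → M-61 forms (Rx 6).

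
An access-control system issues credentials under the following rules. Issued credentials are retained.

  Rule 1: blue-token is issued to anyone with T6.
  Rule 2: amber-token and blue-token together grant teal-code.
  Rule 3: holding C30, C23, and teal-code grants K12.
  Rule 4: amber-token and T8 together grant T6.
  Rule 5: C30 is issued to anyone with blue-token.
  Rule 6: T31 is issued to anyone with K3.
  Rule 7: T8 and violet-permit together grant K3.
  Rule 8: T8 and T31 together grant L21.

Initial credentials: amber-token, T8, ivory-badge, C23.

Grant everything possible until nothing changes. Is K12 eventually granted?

Holding amber-token and T8 grants T6 (Rule 4).
Holding T6 grants blue-token (Rule 1).
Holding blue-token grants C30 (Rule 5).
Holding amber-token and blue-token grants teal-code (Rule 2).
Holding C30, C23, and teal-code grants K12 (Rule 3).

Yes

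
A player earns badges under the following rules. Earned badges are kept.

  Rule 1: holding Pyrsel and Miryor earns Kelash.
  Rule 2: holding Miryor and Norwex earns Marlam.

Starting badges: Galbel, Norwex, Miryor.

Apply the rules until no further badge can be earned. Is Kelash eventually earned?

No

Kelash would need Pyrsel and Miryor (Rule 1), but Pyrsel is never earned.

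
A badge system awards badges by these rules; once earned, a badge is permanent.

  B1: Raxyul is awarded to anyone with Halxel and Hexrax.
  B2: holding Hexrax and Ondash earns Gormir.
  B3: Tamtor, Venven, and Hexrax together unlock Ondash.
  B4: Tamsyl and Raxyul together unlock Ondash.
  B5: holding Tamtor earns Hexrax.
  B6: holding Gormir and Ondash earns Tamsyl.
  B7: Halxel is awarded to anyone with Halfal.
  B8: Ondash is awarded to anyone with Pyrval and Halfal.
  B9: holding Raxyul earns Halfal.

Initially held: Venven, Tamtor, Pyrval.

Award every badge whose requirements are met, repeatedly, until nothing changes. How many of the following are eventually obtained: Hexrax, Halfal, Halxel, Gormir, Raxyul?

2

With Tamtor, Hexrax is earned (B5).
With Tamtor, Venven, and Hexrax, Ondash is earned (B3).
With Hexrax and Ondash, Gormir is earned (B2).
Hexrax: reached.
Halfal would need Raxyul (B9), but Raxyul is never earned.
Halxel would need Halfal (B7), but Halfal is never earned.
Gormir: reached.
Raxyul would need Halxel and Hexrax (B1), but Halxel is never earned.
Reached: Hexrax and Gormir — 2 of the 5.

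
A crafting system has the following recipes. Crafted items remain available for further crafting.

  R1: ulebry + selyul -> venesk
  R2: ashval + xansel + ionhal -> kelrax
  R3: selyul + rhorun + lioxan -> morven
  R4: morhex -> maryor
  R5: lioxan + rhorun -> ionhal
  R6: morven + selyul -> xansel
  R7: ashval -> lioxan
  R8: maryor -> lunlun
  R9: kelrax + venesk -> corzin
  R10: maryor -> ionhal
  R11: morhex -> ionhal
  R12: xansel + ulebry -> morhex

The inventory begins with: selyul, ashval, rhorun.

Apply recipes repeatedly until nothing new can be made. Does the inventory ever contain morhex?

morhex would need xansel and ulebry (R12), but ulebry is never obtained.

No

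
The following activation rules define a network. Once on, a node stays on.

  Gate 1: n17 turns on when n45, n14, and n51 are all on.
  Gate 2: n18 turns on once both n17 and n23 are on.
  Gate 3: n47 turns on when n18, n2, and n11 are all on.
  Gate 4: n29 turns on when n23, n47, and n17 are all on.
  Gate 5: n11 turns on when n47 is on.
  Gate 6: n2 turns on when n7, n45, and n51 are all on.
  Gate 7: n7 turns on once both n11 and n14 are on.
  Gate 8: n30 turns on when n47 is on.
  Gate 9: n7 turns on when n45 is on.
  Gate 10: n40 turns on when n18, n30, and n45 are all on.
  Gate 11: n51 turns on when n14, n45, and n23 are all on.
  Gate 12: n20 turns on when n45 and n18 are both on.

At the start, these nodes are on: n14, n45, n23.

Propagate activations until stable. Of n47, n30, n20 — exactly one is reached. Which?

n14, n45, and n23 are on, so n51 turns on (Gate 11).
n45, n14, and n51 are on, so n17 turns on (Gate 1).
Gate 2: n17 and n23 on → n18 on.
n45 and n18 are on, so n20 turns on (Gate 12).
n47 would need n18, n2, and n11 (Gate 3), but n11 never turns on. n30 would need n47 (Gate 8), but n47 never turns on.

n20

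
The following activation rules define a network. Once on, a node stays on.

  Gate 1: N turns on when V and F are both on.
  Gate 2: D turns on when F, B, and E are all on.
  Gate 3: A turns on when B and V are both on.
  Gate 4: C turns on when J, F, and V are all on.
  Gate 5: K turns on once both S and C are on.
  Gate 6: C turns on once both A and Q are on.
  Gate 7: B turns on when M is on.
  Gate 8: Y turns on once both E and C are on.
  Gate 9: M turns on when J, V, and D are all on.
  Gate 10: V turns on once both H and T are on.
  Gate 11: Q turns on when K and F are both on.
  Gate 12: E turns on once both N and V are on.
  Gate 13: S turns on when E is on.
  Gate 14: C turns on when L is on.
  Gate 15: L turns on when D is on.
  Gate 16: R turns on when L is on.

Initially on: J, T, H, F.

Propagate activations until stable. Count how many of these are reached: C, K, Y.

3

H and T are on, so V turns on (Gate 10).
J, F, and V are on, so C turns on (Gate 4).
V and F are on, so N turns on (Gate 1).
N and V are on, so E turns on (Gate 12).
Gate 13: E on → S on.
Gate 8: E and C on → Y on.
Gate 5: S and C on → K on.
C: reached.
K: reached.
Y: reached.
All 3 are reached.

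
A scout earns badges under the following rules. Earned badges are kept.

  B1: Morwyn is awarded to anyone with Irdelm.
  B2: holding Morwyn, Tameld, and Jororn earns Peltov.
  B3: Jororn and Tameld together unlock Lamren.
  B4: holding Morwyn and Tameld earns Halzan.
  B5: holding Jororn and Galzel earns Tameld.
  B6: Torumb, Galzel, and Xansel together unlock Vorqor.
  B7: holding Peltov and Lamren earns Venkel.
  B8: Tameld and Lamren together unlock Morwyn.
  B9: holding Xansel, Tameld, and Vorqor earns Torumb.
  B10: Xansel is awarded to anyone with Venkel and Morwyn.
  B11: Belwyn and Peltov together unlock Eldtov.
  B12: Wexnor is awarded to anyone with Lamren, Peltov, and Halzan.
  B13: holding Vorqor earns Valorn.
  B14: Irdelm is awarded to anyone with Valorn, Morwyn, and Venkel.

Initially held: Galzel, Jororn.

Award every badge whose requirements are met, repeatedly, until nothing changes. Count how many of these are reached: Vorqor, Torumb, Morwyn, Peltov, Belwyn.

2

With Jororn and Galzel, Tameld is earned (B5).
With Jororn and Tameld, Lamren is earned (B3).
With Tameld and Lamren, Morwyn is earned (B8).
With Morwyn, Tameld, and Jororn, Peltov is earned (B2).
Vorqor would need Torumb, Galzel, and Xansel (B6), but Torumb is never earned.
Torumb would need Xansel, Tameld, and Vorqor (B9), but Vorqor is never earned.
Morwyn: reached.
Peltov: reached.
No rule produces Belwyn, and it is not given.
Reached: Morwyn and Peltov — 2 of the 5.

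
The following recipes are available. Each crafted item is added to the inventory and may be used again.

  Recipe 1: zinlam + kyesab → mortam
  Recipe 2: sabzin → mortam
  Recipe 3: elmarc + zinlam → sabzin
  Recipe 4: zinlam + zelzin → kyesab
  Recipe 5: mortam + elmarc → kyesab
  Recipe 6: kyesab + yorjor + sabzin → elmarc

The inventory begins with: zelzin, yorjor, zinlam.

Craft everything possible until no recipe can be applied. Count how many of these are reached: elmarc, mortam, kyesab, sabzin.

Using Recipe 4, zinlam and zelzin make kyesab.
Using Recipe 1, zinlam and kyesab make mortam.
elmarc would need kyesab, yorjor, and sabzin (Recipe 6), but sabzin is never obtained.
mortam: reached.
kyesab: reached.
sabzin would need elmarc and zinlam (Recipe 3), but elmarc is never obtained.
Reached: mortam and kyesab — 2 of the 4.

2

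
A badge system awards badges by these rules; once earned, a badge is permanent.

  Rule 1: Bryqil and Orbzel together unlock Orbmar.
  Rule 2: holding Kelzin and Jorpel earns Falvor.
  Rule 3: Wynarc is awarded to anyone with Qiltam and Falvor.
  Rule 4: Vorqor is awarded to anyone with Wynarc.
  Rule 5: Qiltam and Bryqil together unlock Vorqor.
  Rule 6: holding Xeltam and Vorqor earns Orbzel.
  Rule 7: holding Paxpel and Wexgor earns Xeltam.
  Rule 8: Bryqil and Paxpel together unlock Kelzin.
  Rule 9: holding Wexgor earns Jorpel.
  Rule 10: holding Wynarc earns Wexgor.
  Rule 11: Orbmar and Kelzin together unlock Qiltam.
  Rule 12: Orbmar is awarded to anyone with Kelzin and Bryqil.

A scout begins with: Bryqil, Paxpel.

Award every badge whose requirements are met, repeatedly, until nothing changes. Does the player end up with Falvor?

Falvor would need Kelzin and Jorpel (Rule 2), but Jorpel is never earned.

No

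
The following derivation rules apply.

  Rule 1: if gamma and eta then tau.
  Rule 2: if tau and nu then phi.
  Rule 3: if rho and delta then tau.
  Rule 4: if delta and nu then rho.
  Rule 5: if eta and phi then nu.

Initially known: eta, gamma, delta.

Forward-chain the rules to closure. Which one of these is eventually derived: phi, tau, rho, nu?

From gamma and eta, Rule 1 gives tau.
phi would need tau and nu (Rule 2), but nu is never established. nu would need eta and phi (Rule 5), but phi is never established. rho would need delta and nu (Rule 4), but nu is never established.

tau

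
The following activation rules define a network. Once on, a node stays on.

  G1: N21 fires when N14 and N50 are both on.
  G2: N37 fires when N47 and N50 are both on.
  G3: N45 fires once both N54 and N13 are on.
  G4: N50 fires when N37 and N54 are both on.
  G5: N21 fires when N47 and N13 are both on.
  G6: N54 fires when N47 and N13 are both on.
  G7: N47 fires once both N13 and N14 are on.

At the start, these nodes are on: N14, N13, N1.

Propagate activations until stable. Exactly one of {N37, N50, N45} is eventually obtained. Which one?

N13 and N14 are on, so N47 fires (G7).
N47 and N13 are on, so N54 fires (G6).
N54 and N13 are on, so N45 fires (G3).
N50 would need N37 and N54 (G4), but N37 never turns on. N37 would need N47 and N50 (G2), but N50 never turns on.

N45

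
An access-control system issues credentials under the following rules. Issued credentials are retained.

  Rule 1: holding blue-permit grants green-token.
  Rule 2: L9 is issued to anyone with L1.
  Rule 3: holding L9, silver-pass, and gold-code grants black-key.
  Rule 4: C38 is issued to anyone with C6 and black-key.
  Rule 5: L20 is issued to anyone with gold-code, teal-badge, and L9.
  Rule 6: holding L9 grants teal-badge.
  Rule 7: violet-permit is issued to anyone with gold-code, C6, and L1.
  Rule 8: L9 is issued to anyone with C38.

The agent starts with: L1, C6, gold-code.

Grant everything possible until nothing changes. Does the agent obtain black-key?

No

black-key would need L9, silver-pass, and gold-code (Rule 3), but silver-pass is never granted.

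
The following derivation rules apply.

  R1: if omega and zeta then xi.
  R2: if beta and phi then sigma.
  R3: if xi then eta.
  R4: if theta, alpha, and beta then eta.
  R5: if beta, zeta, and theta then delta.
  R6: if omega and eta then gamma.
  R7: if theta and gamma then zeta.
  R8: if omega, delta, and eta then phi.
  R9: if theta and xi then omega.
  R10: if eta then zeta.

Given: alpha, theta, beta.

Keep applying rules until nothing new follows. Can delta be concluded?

theta, alpha, and beta hold, so eta follows (R4).
eta holds, so zeta follows (R10).
From beta, zeta, and theta, R5 gives delta.

Yes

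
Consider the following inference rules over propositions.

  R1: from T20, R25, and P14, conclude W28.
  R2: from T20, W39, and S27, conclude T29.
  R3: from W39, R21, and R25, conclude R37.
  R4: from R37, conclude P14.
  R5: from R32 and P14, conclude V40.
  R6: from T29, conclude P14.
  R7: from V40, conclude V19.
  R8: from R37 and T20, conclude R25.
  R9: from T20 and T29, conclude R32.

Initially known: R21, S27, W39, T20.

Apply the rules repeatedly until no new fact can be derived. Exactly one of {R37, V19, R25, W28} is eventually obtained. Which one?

V19

From T20, W39, and S27, R2 gives T29.
T20 and T29 hold, so R32 follows (R9).
From T29, R6 gives P14.
From R32 and P14, R5 gives V40.
V40 holds, so V19 follows (R7).
W28 would need T20, R25, and P14 (R1), but R25 is never established. R37 would need W39, R21, and R25 (R3), but R25 is never established. R25 would need R37 and T20 (R8), but R37 is never established.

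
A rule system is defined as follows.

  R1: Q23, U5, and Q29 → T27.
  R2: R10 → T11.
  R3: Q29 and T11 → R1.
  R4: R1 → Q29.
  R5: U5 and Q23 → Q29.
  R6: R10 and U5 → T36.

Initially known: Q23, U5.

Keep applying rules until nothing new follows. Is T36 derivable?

T36 would need R10 and U5 (R6), but R10 is never established.

No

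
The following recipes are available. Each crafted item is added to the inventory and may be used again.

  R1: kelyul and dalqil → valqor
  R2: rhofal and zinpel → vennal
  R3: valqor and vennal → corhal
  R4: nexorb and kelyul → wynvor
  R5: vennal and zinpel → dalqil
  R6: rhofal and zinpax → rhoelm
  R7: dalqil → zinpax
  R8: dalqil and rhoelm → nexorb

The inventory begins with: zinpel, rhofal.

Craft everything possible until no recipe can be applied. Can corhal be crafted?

No

corhal would need valqor and vennal (R3), but valqor is never obtained.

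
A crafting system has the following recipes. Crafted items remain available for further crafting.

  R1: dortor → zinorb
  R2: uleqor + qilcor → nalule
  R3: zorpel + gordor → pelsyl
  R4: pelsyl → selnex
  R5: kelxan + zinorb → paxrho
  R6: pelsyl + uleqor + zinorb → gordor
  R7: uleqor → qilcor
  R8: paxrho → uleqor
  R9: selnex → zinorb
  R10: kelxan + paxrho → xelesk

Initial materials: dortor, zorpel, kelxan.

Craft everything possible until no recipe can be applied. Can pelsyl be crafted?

pelsyl would need zorpel and gordor (R3), but gordor is never obtained.

No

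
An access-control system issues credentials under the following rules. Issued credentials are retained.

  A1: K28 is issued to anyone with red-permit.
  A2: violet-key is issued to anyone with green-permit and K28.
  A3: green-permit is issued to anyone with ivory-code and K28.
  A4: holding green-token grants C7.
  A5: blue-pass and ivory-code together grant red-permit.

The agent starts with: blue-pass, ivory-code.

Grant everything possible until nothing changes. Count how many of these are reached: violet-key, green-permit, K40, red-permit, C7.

Holding blue-pass and ivory-code grants red-permit (A5).
Holding red-permit grants K28 (A1).
Holding ivory-code and K28 grants green-permit (A3).
Holding green-permit and K28 grants violet-key (A2).
violet-key: reached.
green-permit: reached.
No rule produces K40, and it is not given.
red-permit: reached.
C7 would need green-token (A4), but green-token is never granted.
Reached: violet-key, green-permit, and red-permit — 3 of the 5.

3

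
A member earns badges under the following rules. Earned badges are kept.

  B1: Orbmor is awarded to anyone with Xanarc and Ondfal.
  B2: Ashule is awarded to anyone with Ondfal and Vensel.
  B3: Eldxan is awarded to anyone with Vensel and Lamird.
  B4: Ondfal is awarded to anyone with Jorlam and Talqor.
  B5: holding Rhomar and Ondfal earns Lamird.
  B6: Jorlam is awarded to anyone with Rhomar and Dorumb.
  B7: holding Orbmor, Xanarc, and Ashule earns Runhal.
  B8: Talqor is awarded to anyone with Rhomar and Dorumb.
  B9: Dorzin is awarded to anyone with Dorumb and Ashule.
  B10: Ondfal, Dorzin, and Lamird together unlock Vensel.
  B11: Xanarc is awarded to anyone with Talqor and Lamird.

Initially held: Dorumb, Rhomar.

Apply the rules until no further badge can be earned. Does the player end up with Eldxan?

No

Eldxan would need Vensel and Lamird (B3), but Vensel is never earned.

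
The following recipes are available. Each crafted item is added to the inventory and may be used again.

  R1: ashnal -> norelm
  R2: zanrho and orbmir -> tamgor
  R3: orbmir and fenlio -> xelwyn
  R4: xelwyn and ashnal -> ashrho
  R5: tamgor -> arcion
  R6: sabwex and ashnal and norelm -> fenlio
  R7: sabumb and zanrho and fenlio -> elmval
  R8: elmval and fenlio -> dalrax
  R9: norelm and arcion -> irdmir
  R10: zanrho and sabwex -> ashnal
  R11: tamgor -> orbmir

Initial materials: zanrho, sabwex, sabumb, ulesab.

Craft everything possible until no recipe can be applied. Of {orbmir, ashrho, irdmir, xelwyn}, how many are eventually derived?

0

orbmir would need tamgor (R11), but tamgor is never obtained.
ashrho would need xelwyn and ashnal (R4), but xelwyn is never obtained.
irdmir would need norelm and arcion (R9), but arcion is never obtained.
xelwyn would need orbmir and fenlio (R3), but orbmir is never obtained.
None of the 4 are reached.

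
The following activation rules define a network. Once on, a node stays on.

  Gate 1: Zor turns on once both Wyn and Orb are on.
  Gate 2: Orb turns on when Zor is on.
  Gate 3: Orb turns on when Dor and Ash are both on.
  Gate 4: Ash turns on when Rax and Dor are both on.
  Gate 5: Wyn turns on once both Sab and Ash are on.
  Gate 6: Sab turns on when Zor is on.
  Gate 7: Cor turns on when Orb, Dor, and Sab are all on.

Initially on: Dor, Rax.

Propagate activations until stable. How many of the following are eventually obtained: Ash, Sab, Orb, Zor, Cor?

Gate 4: Rax and Dor on → Ash on.
Gate 3: Dor and Ash on → Orb on.
Ash: reached.
Sab would need Zor (Gate 6), but Zor never turns on.
Orb: reached.
Zor would need Wyn and Orb (Gate 1), but Wyn never turns on.
Cor would need Orb, Dor, and Sab (Gate 7), but Sab never turns on.
Reached: Ash and Orb — 2 of the 5.

2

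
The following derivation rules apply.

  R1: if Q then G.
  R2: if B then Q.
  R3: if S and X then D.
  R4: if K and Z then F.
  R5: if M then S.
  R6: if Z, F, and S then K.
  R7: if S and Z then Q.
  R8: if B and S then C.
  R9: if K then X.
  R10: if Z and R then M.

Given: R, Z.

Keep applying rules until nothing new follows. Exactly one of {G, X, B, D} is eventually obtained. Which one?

From Z and R, R10 gives M.
From M, R5 gives S.
From S and Z, R7 gives Q.
Q holds, so G follows (R1).
No rule produces B, and it is not given. D would need S and X (R3), but X is never established. X would need K (R9), but K is never established.

G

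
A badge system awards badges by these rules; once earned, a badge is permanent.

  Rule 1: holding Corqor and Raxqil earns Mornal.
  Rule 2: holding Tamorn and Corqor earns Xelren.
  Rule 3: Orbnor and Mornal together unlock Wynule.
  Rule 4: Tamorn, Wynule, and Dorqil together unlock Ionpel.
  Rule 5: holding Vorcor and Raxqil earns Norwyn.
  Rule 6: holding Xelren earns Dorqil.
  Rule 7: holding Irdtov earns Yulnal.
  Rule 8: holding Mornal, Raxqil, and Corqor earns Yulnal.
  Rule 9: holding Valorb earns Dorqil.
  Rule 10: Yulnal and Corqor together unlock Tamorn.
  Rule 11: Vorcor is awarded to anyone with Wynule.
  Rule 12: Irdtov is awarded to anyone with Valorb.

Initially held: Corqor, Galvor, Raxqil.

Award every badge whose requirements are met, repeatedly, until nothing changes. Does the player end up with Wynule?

Wynule would need Orbnor and Mornal (Rule 3), but Orbnor is never earned.

No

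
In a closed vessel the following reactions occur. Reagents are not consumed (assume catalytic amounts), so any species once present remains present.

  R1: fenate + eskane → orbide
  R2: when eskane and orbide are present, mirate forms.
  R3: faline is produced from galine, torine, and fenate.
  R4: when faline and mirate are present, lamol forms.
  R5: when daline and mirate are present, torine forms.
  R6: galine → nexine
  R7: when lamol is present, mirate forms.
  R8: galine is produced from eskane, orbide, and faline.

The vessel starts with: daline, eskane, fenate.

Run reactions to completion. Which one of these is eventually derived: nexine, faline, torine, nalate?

torine

fenate and eskane present → orbide forms (R1).
eskane and orbide present → mirate forms (R2).
daline and mirate present → torine forms (R5).
faline would need galine, torine, and fenate (R3), but galine never forms. nexine would need galine (R6), but galine never forms. No rule produces nalate, and it is not given.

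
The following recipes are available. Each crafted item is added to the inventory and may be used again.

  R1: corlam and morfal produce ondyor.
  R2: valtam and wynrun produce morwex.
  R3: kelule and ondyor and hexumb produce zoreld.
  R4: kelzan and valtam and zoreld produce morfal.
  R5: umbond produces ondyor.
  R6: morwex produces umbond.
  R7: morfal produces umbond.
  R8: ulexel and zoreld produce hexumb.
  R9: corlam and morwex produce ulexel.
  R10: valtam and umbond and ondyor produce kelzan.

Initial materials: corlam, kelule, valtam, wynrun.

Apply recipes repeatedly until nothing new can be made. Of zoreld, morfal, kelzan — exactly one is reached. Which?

kelzan

valtam and wynrun → morwex (R2).
morwex → umbond (R6).
umbond → ondyor (R5).
valtam and umbond and ondyor → kelzan (R10).
zoreld would need kelule, ondyor, and hexumb (R3), but hexumb is never obtained. morfal would need kelzan, valtam, and zoreld (R4), but zoreld is never obtained.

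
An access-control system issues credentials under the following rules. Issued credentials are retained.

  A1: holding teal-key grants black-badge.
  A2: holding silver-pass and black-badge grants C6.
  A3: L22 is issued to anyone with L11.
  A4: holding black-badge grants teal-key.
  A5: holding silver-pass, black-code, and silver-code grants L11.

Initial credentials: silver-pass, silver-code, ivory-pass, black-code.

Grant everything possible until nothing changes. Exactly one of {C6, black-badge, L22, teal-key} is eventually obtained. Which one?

L22

Holding silver-pass, black-code, and silver-code grants L11 (A5).
Holding L11 grants L22 (A3).
teal-key would need black-badge (A4), but black-badge is never granted. C6 would need silver-pass and black-badge (A2), but black-badge is never granted. black-badge would need teal-key (A1), but teal-key is never granted.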